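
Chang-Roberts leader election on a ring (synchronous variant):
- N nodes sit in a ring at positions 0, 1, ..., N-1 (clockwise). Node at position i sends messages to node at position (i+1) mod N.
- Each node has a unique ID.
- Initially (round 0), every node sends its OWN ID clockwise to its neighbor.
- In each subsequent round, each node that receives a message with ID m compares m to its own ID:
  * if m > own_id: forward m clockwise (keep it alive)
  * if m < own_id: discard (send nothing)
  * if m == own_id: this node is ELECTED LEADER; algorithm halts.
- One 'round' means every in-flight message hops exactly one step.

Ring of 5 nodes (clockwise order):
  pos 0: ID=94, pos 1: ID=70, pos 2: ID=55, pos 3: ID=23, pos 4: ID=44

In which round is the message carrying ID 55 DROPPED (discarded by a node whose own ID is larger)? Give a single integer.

Round 1: pos1(id70) recv 94: fwd; pos2(id55) recv 70: fwd; pos3(id23) recv 55: fwd; pos4(id44) recv 23: drop; pos0(id94) recv 44: drop
Round 2: pos2(id55) recv 94: fwd; pos3(id23) recv 70: fwd; pos4(id44) recv 55: fwd
Round 3: pos3(id23) recv 94: fwd; pos4(id44) recv 70: fwd; pos0(id94) recv 55: drop
Round 4: pos4(id44) recv 94: fwd; pos0(id94) recv 70: drop
Round 5: pos0(id94) recv 94: ELECTED
Message ID 55 originates at pos 2; dropped at pos 0 in round 3

Answer: 3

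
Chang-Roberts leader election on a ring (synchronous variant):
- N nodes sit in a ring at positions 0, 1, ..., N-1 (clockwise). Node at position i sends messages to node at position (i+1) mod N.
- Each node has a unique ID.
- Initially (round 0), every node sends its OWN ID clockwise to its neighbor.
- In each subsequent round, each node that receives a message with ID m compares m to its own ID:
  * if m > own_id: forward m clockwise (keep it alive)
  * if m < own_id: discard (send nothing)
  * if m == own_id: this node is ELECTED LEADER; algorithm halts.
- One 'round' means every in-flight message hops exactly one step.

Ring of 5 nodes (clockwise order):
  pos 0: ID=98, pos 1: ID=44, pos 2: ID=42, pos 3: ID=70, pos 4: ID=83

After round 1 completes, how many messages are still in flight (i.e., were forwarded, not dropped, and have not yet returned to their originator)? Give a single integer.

Answer: 2

Derivation:
Round 1: pos1(id44) recv 98: fwd; pos2(id42) recv 44: fwd; pos3(id70) recv 42: drop; pos4(id83) recv 70: drop; pos0(id98) recv 83: drop
After round 1: 2 messages still in flight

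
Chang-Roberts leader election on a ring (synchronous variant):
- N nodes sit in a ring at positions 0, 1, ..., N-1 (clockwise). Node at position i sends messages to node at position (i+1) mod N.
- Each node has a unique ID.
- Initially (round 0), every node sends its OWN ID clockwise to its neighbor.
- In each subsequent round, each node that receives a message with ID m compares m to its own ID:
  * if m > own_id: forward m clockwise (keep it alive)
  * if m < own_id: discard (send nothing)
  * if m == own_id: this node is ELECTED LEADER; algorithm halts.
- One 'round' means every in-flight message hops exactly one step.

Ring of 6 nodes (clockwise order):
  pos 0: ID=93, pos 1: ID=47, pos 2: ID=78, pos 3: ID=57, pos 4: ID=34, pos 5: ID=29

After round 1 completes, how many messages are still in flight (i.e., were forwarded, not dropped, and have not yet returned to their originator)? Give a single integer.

Answer: 4

Derivation:
Round 1: pos1(id47) recv 93: fwd; pos2(id78) recv 47: drop; pos3(id57) recv 78: fwd; pos4(id34) recv 57: fwd; pos5(id29) recv 34: fwd; pos0(id93) recv 29: drop
After round 1: 4 messages still in flight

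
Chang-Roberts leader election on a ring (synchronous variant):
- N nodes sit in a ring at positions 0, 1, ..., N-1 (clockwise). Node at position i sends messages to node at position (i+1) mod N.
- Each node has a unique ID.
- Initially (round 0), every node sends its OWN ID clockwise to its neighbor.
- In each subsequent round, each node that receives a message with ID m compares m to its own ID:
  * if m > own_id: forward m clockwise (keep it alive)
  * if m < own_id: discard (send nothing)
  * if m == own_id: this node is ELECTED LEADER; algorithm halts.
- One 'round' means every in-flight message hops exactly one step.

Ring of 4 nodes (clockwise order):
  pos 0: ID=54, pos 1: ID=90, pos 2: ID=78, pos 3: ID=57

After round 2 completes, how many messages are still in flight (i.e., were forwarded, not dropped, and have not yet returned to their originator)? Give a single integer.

Answer: 2

Derivation:
Round 1: pos1(id90) recv 54: drop; pos2(id78) recv 90: fwd; pos3(id57) recv 78: fwd; pos0(id54) recv 57: fwd
Round 2: pos3(id57) recv 90: fwd; pos0(id54) recv 78: fwd; pos1(id90) recv 57: drop
After round 2: 2 messages still in flight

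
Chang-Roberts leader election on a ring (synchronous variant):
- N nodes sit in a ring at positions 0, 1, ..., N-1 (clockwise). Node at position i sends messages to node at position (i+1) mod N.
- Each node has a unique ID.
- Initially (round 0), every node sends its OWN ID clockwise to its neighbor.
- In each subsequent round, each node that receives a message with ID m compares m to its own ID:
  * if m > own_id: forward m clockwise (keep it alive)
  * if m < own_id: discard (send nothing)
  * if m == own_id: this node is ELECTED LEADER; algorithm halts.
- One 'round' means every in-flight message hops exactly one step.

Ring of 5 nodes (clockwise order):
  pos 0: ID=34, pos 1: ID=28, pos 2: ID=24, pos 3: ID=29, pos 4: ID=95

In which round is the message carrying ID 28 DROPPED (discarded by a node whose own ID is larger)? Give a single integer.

Answer: 2

Derivation:
Round 1: pos1(id28) recv 34: fwd; pos2(id24) recv 28: fwd; pos3(id29) recv 24: drop; pos4(id95) recv 29: drop; pos0(id34) recv 95: fwd
Round 2: pos2(id24) recv 34: fwd; pos3(id29) recv 28: drop; pos1(id28) recv 95: fwd
Round 3: pos3(id29) recv 34: fwd; pos2(id24) recv 95: fwd
Round 4: pos4(id95) recv 34: drop; pos3(id29) recv 95: fwd
Round 5: pos4(id95) recv 95: ELECTED
Message ID 28 originates at pos 1; dropped at pos 3 in round 2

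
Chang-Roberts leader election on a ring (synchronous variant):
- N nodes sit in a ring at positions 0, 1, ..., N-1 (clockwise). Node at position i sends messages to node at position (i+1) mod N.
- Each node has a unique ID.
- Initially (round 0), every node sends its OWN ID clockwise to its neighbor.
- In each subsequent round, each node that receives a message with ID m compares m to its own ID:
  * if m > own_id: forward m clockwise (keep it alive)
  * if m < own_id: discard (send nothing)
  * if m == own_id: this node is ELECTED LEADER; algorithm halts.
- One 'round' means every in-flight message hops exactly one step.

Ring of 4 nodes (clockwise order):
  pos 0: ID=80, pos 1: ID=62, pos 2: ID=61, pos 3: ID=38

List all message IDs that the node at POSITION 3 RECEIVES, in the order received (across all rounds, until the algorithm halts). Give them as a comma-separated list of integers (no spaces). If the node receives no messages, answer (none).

Round 1: pos1(id62) recv 80: fwd; pos2(id61) recv 62: fwd; pos3(id38) recv 61: fwd; pos0(id80) recv 38: drop
Round 2: pos2(id61) recv 80: fwd; pos3(id38) recv 62: fwd; pos0(id80) recv 61: drop
Round 3: pos3(id38) recv 80: fwd; pos0(id80) recv 62: drop
Round 4: pos0(id80) recv 80: ELECTED

Answer: 61,62,80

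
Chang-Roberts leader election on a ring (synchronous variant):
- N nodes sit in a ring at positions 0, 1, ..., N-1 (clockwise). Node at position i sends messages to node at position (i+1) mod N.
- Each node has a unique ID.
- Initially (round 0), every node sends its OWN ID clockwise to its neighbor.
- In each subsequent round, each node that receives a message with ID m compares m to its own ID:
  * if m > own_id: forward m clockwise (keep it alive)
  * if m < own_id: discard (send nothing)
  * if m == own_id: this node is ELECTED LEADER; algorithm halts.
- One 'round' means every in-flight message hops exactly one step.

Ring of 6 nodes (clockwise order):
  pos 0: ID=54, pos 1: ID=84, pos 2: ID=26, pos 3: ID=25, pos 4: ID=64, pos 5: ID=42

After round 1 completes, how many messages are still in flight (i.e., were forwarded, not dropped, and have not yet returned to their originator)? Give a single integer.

Answer: 3

Derivation:
Round 1: pos1(id84) recv 54: drop; pos2(id26) recv 84: fwd; pos3(id25) recv 26: fwd; pos4(id64) recv 25: drop; pos5(id42) recv 64: fwd; pos0(id54) recv 42: drop
After round 1: 3 messages still in flight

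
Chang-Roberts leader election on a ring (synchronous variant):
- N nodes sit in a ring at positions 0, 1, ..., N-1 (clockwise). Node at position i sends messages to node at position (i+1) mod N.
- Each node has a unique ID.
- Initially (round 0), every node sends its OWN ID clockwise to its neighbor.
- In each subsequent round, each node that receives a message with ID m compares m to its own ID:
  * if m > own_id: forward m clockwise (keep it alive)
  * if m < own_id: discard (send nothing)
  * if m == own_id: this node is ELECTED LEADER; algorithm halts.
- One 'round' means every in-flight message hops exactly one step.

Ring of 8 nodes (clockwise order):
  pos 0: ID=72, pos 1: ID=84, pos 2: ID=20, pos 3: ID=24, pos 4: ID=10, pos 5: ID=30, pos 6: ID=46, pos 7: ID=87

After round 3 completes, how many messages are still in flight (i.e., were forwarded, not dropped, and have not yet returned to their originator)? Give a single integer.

Round 1: pos1(id84) recv 72: drop; pos2(id20) recv 84: fwd; pos3(id24) recv 20: drop; pos4(id10) recv 24: fwd; pos5(id30) recv 10: drop; pos6(id46) recv 30: drop; pos7(id87) recv 46: drop; pos0(id72) recv 87: fwd
Round 2: pos3(id24) recv 84: fwd; pos5(id30) recv 24: drop; pos1(id84) recv 87: fwd
Round 3: pos4(id10) recv 84: fwd; pos2(id20) recv 87: fwd
After round 3: 2 messages still in flight

Answer: 2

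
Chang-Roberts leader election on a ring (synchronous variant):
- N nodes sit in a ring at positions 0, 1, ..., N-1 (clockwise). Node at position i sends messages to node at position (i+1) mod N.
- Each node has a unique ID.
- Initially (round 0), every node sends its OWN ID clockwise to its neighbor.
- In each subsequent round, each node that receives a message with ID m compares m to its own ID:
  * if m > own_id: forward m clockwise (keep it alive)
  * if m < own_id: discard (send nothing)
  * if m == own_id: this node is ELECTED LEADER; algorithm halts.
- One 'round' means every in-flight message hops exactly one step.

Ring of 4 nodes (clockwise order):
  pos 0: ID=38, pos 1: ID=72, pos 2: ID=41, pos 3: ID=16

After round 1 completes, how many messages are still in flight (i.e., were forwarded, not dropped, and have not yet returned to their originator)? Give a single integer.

Round 1: pos1(id72) recv 38: drop; pos2(id41) recv 72: fwd; pos3(id16) recv 41: fwd; pos0(id38) recv 16: drop
After round 1: 2 messages still in flight

Answer: 2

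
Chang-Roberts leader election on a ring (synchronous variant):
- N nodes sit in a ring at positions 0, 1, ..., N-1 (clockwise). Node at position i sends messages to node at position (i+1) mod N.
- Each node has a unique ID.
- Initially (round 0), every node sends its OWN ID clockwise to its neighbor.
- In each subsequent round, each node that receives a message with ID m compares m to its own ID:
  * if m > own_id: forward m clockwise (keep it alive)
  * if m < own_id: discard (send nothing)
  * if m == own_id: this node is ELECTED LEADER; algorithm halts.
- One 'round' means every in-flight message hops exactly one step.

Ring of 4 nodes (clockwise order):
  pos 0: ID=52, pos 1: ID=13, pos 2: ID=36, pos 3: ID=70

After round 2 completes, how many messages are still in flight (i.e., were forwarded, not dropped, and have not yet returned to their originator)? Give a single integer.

Answer: 2

Derivation:
Round 1: pos1(id13) recv 52: fwd; pos2(id36) recv 13: drop; pos3(id70) recv 36: drop; pos0(id52) recv 70: fwd
Round 2: pos2(id36) recv 52: fwd; pos1(id13) recv 70: fwd
After round 2: 2 messages still in flight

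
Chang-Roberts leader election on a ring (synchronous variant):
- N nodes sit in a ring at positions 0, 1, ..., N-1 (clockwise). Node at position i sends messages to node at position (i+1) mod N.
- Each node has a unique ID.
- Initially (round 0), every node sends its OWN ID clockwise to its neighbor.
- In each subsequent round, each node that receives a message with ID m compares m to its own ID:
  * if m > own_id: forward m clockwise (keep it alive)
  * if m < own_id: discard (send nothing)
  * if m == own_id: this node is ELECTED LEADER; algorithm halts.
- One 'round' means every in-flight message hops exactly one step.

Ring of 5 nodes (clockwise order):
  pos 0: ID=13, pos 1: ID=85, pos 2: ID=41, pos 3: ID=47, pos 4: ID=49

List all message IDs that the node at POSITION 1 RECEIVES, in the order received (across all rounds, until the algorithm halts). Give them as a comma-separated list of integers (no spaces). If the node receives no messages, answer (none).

Answer: 13,49,85

Derivation:
Round 1: pos1(id85) recv 13: drop; pos2(id41) recv 85: fwd; pos3(id47) recv 41: drop; pos4(id49) recv 47: drop; pos0(id13) recv 49: fwd
Round 2: pos3(id47) recv 85: fwd; pos1(id85) recv 49: drop
Round 3: pos4(id49) recv 85: fwd
Round 4: pos0(id13) recv 85: fwd
Round 5: pos1(id85) recv 85: ELECTED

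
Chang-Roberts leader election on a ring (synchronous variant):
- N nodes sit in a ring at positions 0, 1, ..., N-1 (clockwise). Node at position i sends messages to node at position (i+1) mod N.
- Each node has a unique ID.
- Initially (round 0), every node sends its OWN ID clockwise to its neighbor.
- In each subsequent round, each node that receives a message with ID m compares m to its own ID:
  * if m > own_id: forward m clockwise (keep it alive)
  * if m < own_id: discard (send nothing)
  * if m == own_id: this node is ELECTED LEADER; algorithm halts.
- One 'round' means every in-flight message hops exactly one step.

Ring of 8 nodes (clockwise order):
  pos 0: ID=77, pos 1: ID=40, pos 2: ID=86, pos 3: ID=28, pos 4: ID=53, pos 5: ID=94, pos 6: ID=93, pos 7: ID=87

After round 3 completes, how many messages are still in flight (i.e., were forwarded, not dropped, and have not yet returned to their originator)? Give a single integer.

Answer: 3

Derivation:
Round 1: pos1(id40) recv 77: fwd; pos2(id86) recv 40: drop; pos3(id28) recv 86: fwd; pos4(id53) recv 28: drop; pos5(id94) recv 53: drop; pos6(id93) recv 94: fwd; pos7(id87) recv 93: fwd; pos0(id77) recv 87: fwd
Round 2: pos2(id86) recv 77: drop; pos4(id53) recv 86: fwd; pos7(id87) recv 94: fwd; pos0(id77) recv 93: fwd; pos1(id40) recv 87: fwd
Round 3: pos5(id94) recv 86: drop; pos0(id77) recv 94: fwd; pos1(id40) recv 93: fwd; pos2(id86) recv 87: fwd
After round 3: 3 messages still in flight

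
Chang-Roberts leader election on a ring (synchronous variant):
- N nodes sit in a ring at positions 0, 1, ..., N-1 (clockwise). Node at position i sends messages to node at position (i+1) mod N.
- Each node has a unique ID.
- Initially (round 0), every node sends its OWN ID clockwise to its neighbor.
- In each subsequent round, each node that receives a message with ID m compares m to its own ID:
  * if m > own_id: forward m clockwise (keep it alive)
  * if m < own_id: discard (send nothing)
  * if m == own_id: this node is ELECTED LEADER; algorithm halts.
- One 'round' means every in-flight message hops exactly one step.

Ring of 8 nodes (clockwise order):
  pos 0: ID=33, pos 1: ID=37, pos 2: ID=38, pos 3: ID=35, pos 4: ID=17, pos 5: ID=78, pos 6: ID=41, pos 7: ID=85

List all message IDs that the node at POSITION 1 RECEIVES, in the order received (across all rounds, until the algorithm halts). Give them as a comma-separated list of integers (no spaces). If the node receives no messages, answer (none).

Answer: 33,85

Derivation:
Round 1: pos1(id37) recv 33: drop; pos2(id38) recv 37: drop; pos3(id35) recv 38: fwd; pos4(id17) recv 35: fwd; pos5(id78) recv 17: drop; pos6(id41) recv 78: fwd; pos7(id85) recv 41: drop; pos0(id33) recv 85: fwd
Round 2: pos4(id17) recv 38: fwd; pos5(id78) recv 35: drop; pos7(id85) recv 78: drop; pos1(id37) recv 85: fwd
Round 3: pos5(id78) recv 38: drop; pos2(id38) recv 85: fwd
Round 4: pos3(id35) recv 85: fwd
Round 5: pos4(id17) recv 85: fwd
Round 6: pos5(id78) recv 85: fwd
Round 7: pos6(id41) recv 85: fwd
Round 8: pos7(id85) recv 85: ELECTED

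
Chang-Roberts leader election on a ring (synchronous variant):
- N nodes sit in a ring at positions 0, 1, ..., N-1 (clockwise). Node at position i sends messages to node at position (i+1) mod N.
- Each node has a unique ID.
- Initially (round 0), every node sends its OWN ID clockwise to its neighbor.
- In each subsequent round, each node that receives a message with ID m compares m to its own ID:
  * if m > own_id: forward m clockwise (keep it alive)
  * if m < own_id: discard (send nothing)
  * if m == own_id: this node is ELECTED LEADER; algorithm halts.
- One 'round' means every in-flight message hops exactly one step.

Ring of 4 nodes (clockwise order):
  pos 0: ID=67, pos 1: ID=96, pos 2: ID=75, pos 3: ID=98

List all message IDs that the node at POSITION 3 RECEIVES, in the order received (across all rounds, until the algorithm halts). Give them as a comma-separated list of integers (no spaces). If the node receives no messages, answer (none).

Round 1: pos1(id96) recv 67: drop; pos2(id75) recv 96: fwd; pos3(id98) recv 75: drop; pos0(id67) recv 98: fwd
Round 2: pos3(id98) recv 96: drop; pos1(id96) recv 98: fwd
Round 3: pos2(id75) recv 98: fwd
Round 4: pos3(id98) recv 98: ELECTED

Answer: 75,96,98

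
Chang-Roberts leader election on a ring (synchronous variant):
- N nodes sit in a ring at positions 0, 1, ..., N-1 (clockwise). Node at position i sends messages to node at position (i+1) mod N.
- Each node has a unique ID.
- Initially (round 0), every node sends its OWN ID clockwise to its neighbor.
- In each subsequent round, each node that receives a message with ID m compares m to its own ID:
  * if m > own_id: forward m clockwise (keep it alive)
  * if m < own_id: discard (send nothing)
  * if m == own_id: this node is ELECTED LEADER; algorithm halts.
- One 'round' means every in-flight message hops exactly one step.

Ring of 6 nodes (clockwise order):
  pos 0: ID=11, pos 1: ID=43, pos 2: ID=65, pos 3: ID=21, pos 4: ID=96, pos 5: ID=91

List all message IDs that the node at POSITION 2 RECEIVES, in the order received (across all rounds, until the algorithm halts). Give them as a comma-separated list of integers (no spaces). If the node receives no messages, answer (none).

Round 1: pos1(id43) recv 11: drop; pos2(id65) recv 43: drop; pos3(id21) recv 65: fwd; pos4(id96) recv 21: drop; pos5(id91) recv 96: fwd; pos0(id11) recv 91: fwd
Round 2: pos4(id96) recv 65: drop; pos0(id11) recv 96: fwd; pos1(id43) recv 91: fwd
Round 3: pos1(id43) recv 96: fwd; pos2(id65) recv 91: fwd
Round 4: pos2(id65) recv 96: fwd; pos3(id21) recv 91: fwd
Round 5: pos3(id21) recv 96: fwd; pos4(id96) recv 91: drop
Round 6: pos4(id96) recv 96: ELECTED

Answer: 43,91,96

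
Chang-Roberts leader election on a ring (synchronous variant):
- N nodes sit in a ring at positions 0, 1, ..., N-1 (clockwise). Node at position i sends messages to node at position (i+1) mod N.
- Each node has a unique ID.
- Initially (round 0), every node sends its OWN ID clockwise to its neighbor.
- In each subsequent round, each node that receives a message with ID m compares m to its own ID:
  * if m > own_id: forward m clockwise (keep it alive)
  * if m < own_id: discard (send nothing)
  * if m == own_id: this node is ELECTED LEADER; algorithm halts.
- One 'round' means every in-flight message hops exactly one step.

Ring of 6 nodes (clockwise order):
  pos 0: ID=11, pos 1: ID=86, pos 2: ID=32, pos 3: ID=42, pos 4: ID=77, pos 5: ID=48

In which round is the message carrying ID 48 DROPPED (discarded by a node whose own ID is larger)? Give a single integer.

Round 1: pos1(id86) recv 11: drop; pos2(id32) recv 86: fwd; pos3(id42) recv 32: drop; pos4(id77) recv 42: drop; pos5(id48) recv 77: fwd; pos0(id11) recv 48: fwd
Round 2: pos3(id42) recv 86: fwd; pos0(id11) recv 77: fwd; pos1(id86) recv 48: drop
Round 3: pos4(id77) recv 86: fwd; pos1(id86) recv 77: drop
Round 4: pos5(id48) recv 86: fwd
Round 5: pos0(id11) recv 86: fwd
Round 6: pos1(id86) recv 86: ELECTED
Message ID 48 originates at pos 5; dropped at pos 1 in round 2

Answer: 2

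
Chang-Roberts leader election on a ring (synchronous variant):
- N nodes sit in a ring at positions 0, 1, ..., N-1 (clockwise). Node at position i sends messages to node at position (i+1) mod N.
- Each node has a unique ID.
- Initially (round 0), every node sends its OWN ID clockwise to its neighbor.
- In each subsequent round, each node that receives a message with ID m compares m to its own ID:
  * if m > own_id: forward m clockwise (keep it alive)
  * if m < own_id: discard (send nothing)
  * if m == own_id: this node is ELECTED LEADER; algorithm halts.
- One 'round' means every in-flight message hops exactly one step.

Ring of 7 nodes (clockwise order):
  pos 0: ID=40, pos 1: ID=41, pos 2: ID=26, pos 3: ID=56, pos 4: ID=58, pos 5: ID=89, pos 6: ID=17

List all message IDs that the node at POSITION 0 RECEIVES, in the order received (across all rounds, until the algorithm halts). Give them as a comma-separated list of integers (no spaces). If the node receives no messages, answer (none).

Answer: 17,89

Derivation:
Round 1: pos1(id41) recv 40: drop; pos2(id26) recv 41: fwd; pos3(id56) recv 26: drop; pos4(id58) recv 56: drop; pos5(id89) recv 58: drop; pos6(id17) recv 89: fwd; pos0(id40) recv 17: drop
Round 2: pos3(id56) recv 41: drop; pos0(id40) recv 89: fwd
Round 3: pos1(id41) recv 89: fwd
Round 4: pos2(id26) recv 89: fwd
Round 5: pos3(id56) recv 89: fwd
Round 6: pos4(id58) recv 89: fwd
Round 7: pos5(id89) recv 89: ELECTED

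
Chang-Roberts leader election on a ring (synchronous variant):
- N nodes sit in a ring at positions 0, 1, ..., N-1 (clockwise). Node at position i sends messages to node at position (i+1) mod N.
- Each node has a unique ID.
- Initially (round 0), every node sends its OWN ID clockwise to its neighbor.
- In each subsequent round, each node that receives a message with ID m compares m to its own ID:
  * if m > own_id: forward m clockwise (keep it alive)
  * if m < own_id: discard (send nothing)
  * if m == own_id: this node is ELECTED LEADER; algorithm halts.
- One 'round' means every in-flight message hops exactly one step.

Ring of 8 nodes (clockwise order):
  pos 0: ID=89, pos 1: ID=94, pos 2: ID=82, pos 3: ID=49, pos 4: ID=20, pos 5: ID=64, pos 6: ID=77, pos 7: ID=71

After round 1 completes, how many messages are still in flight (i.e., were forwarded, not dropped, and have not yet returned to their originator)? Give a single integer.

Answer: 4

Derivation:
Round 1: pos1(id94) recv 89: drop; pos2(id82) recv 94: fwd; pos3(id49) recv 82: fwd; pos4(id20) recv 49: fwd; pos5(id64) recv 20: drop; pos6(id77) recv 64: drop; pos7(id71) recv 77: fwd; pos0(id89) recv 71: drop
After round 1: 4 messages still in flight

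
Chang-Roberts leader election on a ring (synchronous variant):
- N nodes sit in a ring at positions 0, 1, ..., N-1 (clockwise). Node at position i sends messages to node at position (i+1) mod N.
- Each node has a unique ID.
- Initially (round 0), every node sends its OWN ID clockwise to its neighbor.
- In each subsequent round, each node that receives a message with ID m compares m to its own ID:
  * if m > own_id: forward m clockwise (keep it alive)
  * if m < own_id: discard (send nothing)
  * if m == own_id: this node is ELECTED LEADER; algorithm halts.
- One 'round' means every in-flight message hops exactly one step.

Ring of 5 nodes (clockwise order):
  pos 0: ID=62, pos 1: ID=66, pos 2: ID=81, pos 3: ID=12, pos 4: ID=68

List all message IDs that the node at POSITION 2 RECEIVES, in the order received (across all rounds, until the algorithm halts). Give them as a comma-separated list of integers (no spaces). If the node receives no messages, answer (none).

Answer: 66,68,81

Derivation:
Round 1: pos1(id66) recv 62: drop; pos2(id81) recv 66: drop; pos3(id12) recv 81: fwd; pos4(id68) recv 12: drop; pos0(id62) recv 68: fwd
Round 2: pos4(id68) recv 81: fwd; pos1(id66) recv 68: fwd
Round 3: pos0(id62) recv 81: fwd; pos2(id81) recv 68: drop
Round 4: pos1(id66) recv 81: fwd
Round 5: pos2(id81) recv 81: ELECTED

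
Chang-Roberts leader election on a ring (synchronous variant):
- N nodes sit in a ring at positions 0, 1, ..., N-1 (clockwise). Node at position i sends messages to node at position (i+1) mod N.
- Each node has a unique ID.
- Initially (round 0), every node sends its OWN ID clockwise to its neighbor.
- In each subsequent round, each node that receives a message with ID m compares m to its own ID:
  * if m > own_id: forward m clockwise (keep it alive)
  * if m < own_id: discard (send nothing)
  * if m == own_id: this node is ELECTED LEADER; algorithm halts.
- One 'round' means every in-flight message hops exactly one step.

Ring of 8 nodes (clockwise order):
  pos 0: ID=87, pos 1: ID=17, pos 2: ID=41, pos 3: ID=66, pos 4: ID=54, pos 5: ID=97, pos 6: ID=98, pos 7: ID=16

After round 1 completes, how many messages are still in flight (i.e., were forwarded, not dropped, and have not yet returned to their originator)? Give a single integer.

Round 1: pos1(id17) recv 87: fwd; pos2(id41) recv 17: drop; pos3(id66) recv 41: drop; pos4(id54) recv 66: fwd; pos5(id97) recv 54: drop; pos6(id98) recv 97: drop; pos7(id16) recv 98: fwd; pos0(id87) recv 16: drop
After round 1: 3 messages still in flight

Answer: 3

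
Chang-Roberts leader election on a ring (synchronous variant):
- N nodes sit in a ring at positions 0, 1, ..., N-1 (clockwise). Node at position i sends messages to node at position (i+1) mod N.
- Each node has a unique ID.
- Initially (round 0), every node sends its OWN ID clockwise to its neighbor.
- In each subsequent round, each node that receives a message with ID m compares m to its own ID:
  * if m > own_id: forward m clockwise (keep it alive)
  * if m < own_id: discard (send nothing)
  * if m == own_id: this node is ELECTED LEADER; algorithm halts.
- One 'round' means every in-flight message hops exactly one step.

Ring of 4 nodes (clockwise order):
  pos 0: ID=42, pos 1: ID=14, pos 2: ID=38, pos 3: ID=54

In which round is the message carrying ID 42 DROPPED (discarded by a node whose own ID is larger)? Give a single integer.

Answer: 3

Derivation:
Round 1: pos1(id14) recv 42: fwd; pos2(id38) recv 14: drop; pos3(id54) recv 38: drop; pos0(id42) recv 54: fwd
Round 2: pos2(id38) recv 42: fwd; pos1(id14) recv 54: fwd
Round 3: pos3(id54) recv 42: drop; pos2(id38) recv 54: fwd
Round 4: pos3(id54) recv 54: ELECTED
Message ID 42 originates at pos 0; dropped at pos 3 in round 3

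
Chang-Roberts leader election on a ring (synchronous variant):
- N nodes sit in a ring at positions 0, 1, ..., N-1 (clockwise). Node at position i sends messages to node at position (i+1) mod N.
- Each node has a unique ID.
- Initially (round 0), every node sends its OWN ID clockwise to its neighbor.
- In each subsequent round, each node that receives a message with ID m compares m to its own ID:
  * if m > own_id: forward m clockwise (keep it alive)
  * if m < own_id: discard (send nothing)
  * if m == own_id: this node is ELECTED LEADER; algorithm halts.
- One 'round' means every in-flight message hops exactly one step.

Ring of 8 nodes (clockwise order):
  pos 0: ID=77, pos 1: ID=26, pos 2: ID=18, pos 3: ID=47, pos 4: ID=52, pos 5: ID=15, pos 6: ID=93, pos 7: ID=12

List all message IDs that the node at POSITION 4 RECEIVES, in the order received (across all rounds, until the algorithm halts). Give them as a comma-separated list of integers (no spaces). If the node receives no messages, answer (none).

Round 1: pos1(id26) recv 77: fwd; pos2(id18) recv 26: fwd; pos3(id47) recv 18: drop; pos4(id52) recv 47: drop; pos5(id15) recv 52: fwd; pos6(id93) recv 15: drop; pos7(id12) recv 93: fwd; pos0(id77) recv 12: drop
Round 2: pos2(id18) recv 77: fwd; pos3(id47) recv 26: drop; pos6(id93) recv 52: drop; pos0(id77) recv 93: fwd
Round 3: pos3(id47) recv 77: fwd; pos1(id26) recv 93: fwd
Round 4: pos4(id52) recv 77: fwd; pos2(id18) recv 93: fwd
Round 5: pos5(id15) recv 77: fwd; pos3(id47) recv 93: fwd
Round 6: pos6(id93) recv 77: drop; pos4(id52) recv 93: fwd
Round 7: pos5(id15) recv 93: fwd
Round 8: pos6(id93) recv 93: ELECTED

Answer: 47,77,93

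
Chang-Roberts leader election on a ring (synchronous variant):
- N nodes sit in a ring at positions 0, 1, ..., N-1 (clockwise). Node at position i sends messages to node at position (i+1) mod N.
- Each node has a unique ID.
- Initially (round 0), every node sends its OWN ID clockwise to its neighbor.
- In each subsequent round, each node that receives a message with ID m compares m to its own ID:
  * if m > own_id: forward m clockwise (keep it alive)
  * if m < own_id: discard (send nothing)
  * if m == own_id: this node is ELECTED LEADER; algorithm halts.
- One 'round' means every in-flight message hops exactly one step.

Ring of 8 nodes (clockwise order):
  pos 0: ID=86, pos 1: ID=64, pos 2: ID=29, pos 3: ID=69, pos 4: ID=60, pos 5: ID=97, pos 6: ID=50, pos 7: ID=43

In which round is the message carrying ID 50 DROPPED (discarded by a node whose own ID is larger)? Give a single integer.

Round 1: pos1(id64) recv 86: fwd; pos2(id29) recv 64: fwd; pos3(id69) recv 29: drop; pos4(id60) recv 69: fwd; pos5(id97) recv 60: drop; pos6(id50) recv 97: fwd; pos7(id43) recv 50: fwd; pos0(id86) recv 43: drop
Round 2: pos2(id29) recv 86: fwd; pos3(id69) recv 64: drop; pos5(id97) recv 69: drop; pos7(id43) recv 97: fwd; pos0(id86) recv 50: drop
Round 3: pos3(id69) recv 86: fwd; pos0(id86) recv 97: fwd
Round 4: pos4(id60) recv 86: fwd; pos1(id64) recv 97: fwd
Round 5: pos5(id97) recv 86: drop; pos2(id29) recv 97: fwd
Round 6: pos3(id69) recv 97: fwd
Round 7: pos4(id60) recv 97: fwd
Round 8: pos5(id97) recv 97: ELECTED
Message ID 50 originates at pos 6; dropped at pos 0 in round 2

Answer: 2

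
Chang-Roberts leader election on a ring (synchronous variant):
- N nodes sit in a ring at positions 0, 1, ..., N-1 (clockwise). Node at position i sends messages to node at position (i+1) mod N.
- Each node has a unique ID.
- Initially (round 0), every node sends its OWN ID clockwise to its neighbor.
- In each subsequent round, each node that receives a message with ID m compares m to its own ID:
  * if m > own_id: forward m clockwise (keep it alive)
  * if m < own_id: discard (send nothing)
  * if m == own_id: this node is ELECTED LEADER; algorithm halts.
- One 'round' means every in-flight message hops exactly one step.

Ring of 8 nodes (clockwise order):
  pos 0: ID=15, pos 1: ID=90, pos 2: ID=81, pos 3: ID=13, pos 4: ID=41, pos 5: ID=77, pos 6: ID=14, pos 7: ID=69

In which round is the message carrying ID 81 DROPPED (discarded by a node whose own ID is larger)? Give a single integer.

Round 1: pos1(id90) recv 15: drop; pos2(id81) recv 90: fwd; pos3(id13) recv 81: fwd; pos4(id41) recv 13: drop; pos5(id77) recv 41: drop; pos6(id14) recv 77: fwd; pos7(id69) recv 14: drop; pos0(id15) recv 69: fwd
Round 2: pos3(id13) recv 90: fwd; pos4(id41) recv 81: fwd; pos7(id69) recv 77: fwd; pos1(id90) recv 69: drop
Round 3: pos4(id41) recv 90: fwd; pos5(id77) recv 81: fwd; pos0(id15) recv 77: fwd
Round 4: pos5(id77) recv 90: fwd; pos6(id14) recv 81: fwd; pos1(id90) recv 77: drop
Round 5: pos6(id14) recv 90: fwd; pos7(id69) recv 81: fwd
Round 6: pos7(id69) recv 90: fwd; pos0(id15) recv 81: fwd
Round 7: pos0(id15) recv 90: fwd; pos1(id90) recv 81: drop
Round 8: pos1(id90) recv 90: ELECTED
Message ID 81 originates at pos 2; dropped at pos 1 in round 7

Answer: 7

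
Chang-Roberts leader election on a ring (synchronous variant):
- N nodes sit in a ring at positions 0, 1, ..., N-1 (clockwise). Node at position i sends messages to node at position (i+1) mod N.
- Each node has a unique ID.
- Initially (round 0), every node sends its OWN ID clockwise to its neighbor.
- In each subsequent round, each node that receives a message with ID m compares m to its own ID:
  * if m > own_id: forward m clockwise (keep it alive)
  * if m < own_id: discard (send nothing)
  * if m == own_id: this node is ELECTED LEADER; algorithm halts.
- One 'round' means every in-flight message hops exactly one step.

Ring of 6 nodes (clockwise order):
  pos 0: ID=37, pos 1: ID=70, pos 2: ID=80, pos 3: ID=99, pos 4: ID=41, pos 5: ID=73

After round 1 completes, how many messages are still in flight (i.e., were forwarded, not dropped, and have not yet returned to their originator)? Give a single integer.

Round 1: pos1(id70) recv 37: drop; pos2(id80) recv 70: drop; pos3(id99) recv 80: drop; pos4(id41) recv 99: fwd; pos5(id73) recv 41: drop; pos0(id37) recv 73: fwd
After round 1: 2 messages still in flight

Answer: 2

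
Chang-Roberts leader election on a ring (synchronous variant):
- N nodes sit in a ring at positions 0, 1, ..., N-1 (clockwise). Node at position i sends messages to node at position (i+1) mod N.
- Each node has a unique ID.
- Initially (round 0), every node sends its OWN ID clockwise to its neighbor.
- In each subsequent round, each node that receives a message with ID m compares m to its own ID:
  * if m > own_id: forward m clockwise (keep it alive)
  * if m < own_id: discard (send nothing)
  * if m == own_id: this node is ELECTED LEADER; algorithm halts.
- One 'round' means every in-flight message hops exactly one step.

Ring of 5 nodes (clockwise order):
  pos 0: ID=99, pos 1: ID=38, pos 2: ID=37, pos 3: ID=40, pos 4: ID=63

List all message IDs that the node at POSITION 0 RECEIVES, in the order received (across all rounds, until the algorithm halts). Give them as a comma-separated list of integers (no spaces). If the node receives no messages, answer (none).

Round 1: pos1(id38) recv 99: fwd; pos2(id37) recv 38: fwd; pos3(id40) recv 37: drop; pos4(id63) recv 40: drop; pos0(id99) recv 63: drop
Round 2: pos2(id37) recv 99: fwd; pos3(id40) recv 38: drop
Round 3: pos3(id40) recv 99: fwd
Round 4: pos4(id63) recv 99: fwd
Round 5: pos0(id99) recv 99: ELECTED

Answer: 63,99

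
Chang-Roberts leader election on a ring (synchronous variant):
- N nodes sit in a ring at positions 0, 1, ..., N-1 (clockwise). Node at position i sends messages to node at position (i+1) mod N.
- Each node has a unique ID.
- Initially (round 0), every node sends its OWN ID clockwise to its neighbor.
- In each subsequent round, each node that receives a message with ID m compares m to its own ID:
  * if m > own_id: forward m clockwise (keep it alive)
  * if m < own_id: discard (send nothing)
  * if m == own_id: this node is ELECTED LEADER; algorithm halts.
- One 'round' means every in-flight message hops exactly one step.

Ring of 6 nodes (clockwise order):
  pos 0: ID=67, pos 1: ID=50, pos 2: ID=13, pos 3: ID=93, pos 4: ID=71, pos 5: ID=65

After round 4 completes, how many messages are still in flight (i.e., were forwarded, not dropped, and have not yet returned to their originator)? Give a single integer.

Round 1: pos1(id50) recv 67: fwd; pos2(id13) recv 50: fwd; pos3(id93) recv 13: drop; pos4(id71) recv 93: fwd; pos5(id65) recv 71: fwd; pos0(id67) recv 65: drop
Round 2: pos2(id13) recv 67: fwd; pos3(id93) recv 50: drop; pos5(id65) recv 93: fwd; pos0(id67) recv 71: fwd
Round 3: pos3(id93) recv 67: drop; pos0(id67) recv 93: fwd; pos1(id50) recv 71: fwd
Round 4: pos1(id50) recv 93: fwd; pos2(id13) recv 71: fwd
After round 4: 2 messages still in flight

Answer: 2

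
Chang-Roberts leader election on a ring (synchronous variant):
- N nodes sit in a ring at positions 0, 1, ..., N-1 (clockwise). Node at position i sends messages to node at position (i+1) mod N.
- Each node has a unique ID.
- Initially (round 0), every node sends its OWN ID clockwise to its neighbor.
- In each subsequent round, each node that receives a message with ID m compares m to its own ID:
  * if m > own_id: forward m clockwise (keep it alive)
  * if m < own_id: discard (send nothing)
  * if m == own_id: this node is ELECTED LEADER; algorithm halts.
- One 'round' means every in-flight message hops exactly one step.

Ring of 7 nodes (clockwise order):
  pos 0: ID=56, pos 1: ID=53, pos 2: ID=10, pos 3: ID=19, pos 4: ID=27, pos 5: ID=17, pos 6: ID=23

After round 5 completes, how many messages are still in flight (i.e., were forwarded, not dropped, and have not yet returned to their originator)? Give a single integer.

Answer: 2

Derivation:
Round 1: pos1(id53) recv 56: fwd; pos2(id10) recv 53: fwd; pos3(id19) recv 10: drop; pos4(id27) recv 19: drop; pos5(id17) recv 27: fwd; pos6(id23) recv 17: drop; pos0(id56) recv 23: drop
Round 2: pos2(id10) recv 56: fwd; pos3(id19) recv 53: fwd; pos6(id23) recv 27: fwd
Round 3: pos3(id19) recv 56: fwd; pos4(id27) recv 53: fwd; pos0(id56) recv 27: drop
Round 4: pos4(id27) recv 56: fwd; pos5(id17) recv 53: fwd
Round 5: pos5(id17) recv 56: fwd; pos6(id23) recv 53: fwd
After round 5: 2 messages still in flight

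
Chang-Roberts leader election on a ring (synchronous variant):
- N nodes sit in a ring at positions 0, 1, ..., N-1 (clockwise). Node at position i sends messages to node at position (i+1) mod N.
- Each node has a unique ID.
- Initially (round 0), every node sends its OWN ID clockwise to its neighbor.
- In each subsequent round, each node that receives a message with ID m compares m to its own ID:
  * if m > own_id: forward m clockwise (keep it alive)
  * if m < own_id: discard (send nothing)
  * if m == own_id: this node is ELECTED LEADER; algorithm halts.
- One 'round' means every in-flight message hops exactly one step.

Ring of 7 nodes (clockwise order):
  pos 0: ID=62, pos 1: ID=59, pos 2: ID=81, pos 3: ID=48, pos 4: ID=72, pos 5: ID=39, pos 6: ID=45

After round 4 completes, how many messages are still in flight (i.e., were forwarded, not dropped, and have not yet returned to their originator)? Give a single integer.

Answer: 2

Derivation:
Round 1: pos1(id59) recv 62: fwd; pos2(id81) recv 59: drop; pos3(id48) recv 81: fwd; pos4(id72) recv 48: drop; pos5(id39) recv 72: fwd; pos6(id45) recv 39: drop; pos0(id62) recv 45: drop
Round 2: pos2(id81) recv 62: drop; pos4(id72) recv 81: fwd; pos6(id45) recv 72: fwd
Round 3: pos5(id39) recv 81: fwd; pos0(id62) recv 72: fwd
Round 4: pos6(id45) recv 81: fwd; pos1(id59) recv 72: fwd
After round 4: 2 messages still in flight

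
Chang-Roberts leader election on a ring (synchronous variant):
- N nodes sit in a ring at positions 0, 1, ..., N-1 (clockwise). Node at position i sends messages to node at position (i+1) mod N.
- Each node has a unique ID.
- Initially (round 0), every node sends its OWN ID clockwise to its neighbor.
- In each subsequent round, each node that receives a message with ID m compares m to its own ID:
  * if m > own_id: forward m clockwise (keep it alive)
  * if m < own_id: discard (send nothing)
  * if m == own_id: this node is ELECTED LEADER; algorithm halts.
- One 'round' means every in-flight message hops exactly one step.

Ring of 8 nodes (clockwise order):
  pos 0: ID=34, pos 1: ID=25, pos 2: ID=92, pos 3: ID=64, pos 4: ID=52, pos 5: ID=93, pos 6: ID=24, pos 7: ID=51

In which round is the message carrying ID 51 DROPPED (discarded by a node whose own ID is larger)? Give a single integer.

Answer: 3

Derivation:
Round 1: pos1(id25) recv 34: fwd; pos2(id92) recv 25: drop; pos3(id64) recv 92: fwd; pos4(id52) recv 64: fwd; pos5(id93) recv 52: drop; pos6(id24) recv 93: fwd; pos7(id51) recv 24: drop; pos0(id34) recv 51: fwd
Round 2: pos2(id92) recv 34: drop; pos4(id52) recv 92: fwd; pos5(id93) recv 64: drop; pos7(id51) recv 93: fwd; pos1(id25) recv 51: fwd
Round 3: pos5(id93) recv 92: drop; pos0(id34) recv 93: fwd; pos2(id92) recv 51: drop
Round 4: pos1(id25) recv 93: fwd
Round 5: pos2(id92) recv 93: fwd
Round 6: pos3(id64) recv 93: fwd
Round 7: pos4(id52) recv 93: fwd
Round 8: pos5(id93) recv 93: ELECTED
Message ID 51 originates at pos 7; dropped at pos 2 in round 3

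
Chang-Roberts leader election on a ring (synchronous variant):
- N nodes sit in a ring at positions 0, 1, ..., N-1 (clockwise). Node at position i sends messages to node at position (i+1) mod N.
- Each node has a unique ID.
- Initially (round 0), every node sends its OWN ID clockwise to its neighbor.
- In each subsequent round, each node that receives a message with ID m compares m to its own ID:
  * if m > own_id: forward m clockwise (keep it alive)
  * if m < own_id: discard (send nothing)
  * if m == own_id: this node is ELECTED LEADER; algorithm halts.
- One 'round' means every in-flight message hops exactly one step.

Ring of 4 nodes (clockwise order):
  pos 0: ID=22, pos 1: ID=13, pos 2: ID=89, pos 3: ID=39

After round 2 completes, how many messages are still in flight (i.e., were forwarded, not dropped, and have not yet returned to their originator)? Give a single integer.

Answer: 2

Derivation:
Round 1: pos1(id13) recv 22: fwd; pos2(id89) recv 13: drop; pos3(id39) recv 89: fwd; pos0(id22) recv 39: fwd
Round 2: pos2(id89) recv 22: drop; pos0(id22) recv 89: fwd; pos1(id13) recv 39: fwd
After round 2: 2 messages still in flight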